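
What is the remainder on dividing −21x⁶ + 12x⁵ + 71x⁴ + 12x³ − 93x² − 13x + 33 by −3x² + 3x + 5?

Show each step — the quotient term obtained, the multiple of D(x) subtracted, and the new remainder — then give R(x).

R(x) = 3x − 7

Step 1: lead(−21x⁶ + 12x⁵ + 71x⁴ + 12x³ − 93x² − 13x + 33) ÷ lead(D) = −21x⁶ ÷ −3x² = 7x⁴. Subtract (7x⁴)·D = −21x⁶ + 21x⁵ + 35x⁴. Remainder: −9x⁵ + 36x⁴ + 12x³ − 93x² − 13x + 33.
Step 2: lead(−9x⁵ + 36x⁴ + 12x³ − 93x² − 13x + 33) ÷ lead(D) = −9x⁵ ÷ −3x² = 3x³. Subtract (3x³)·D = −9x⁵ + 9x⁴ + 15x³. Remainder: 27x⁴ − 3x³ − 93x² − 13x + 33.
Step 3: lead(27x⁴ − 3x³ − 93x² − 13x + 33) ÷ lead(D) = 27x⁴ ÷ −3x² = −9x². Subtract (−9x²)·D = 27x⁴ − 27x³ − 45x². Remainder: 24x³ − 48x² − 13x + 33.
Step 4: lead(24x³ − 48x² − 13x + 33) ÷ lead(D) = 24x³ ÷ −3x² = −8x. Subtract (−8x)·D = 24x³ − 24x² − 40x. Remainder: −24x² + 27x + 33.
Step 5: lead(−24x² + 27x + 33) ÷ lead(D) = −24x² ÷ −3x² = 8. Subtract (8)·D = −24x² + 24x + 40. Remainder: 3x − 7.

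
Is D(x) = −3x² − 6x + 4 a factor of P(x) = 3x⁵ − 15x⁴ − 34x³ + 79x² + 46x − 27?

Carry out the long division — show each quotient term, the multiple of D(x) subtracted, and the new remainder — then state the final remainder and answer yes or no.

Step 1: lead(3x⁵ − 15x⁴ − 34x³ + 79x² + 46x − 27) ÷ lead(D) = 3x⁵ ÷ −3x² = −x³. Subtract (−x³)·D = 3x⁵ + 6x⁴ − 4x³. Remainder: −21x⁴ − 30x³ + 79x² + 46x − 27.
Step 2: lead(−21x⁴ − 30x³ + 79x² + 46x − 27) ÷ lead(D) = −21x⁴ ÷ −3x² = 7x². Subtract (7x²)·D = −21x⁴ − 42x³ + 28x². Remainder: 12x³ + 51x² + 46x − 27.
Step 3: lead(12x³ + 51x² + 46x − 27) ÷ lead(D) = 12x³ ÷ −3x² = −4x. Subtract (−4x)·D = 12x³ + 24x² − 16x. Remainder: 27x² + 62x − 27.
Step 4: lead(27x² + 62x − 27) ÷ lead(D) = 27x² ÷ −3x² = −9. Subtract (−9)·D = 27x² + 54x − 36. Remainder: 8x + 9.

R(x) = 8x + 9, so D(x) is not a factor of P(x). no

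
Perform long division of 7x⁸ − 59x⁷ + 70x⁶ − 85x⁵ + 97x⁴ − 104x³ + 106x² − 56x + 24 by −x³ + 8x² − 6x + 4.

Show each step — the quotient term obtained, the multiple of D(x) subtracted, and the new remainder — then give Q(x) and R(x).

Q(x) = −7x⁵ + 3x⁴ − 4x³ + 7x² − 5x + 6; R(x) = 0

Step 1: lead(7x⁸ − 59x⁷ + 70x⁶ − 85x⁵ + 97x⁴ − 104x³ + 106x² − 56x + 24) ÷ lead(D) = 7x⁸ ÷ −x³ = −7x⁵. Subtract (−7x⁵)·D = 7x⁸ − 56x⁷ + 42x⁶ − 28x⁵. Remainder: −3x⁷ + 28x⁶ − 57x⁵ + 97x⁴ − 104x³ + 106x² − 56x + 24.
Step 2: lead(−3x⁷ + 28x⁶ − 57x⁵ + 97x⁴ − 104x³ + 106x² − 56x + 24) ÷ lead(D) = −3x⁷ ÷ −x³ = 3x⁴. Subtract (3x⁴)·D = −3x⁷ + 24x⁶ − 18x⁵ + 12x⁴. Remainder: 4x⁶ − 39x⁵ + 85x⁴ − 104x³ + 106x² − 56x + 24.
Step 3: lead(4x⁶ − 39x⁵ + 85x⁴ − 104x³ + 106x² − 56x + 24) ÷ lead(D) = 4x⁶ ÷ −x³ = −4x³. Subtract (−4x³)·D = 4x⁶ − 32x⁵ + 24x⁴ − 16x³. Remainder: −7x⁵ + 61x⁴ − 88x³ + 106x² − 56x + 24.
Step 4: lead(−7x⁵ + 61x⁴ − 88x³ + 106x² − 56x + 24) ÷ lead(D) = −7x⁵ ÷ −x³ = 7x². Subtract (7x²)·D = −7x⁵ + 56x⁴ − 42x³ + 28x². Remainder: 5x⁴ − 46x³ + 78x² − 56x + 24.
Step 5: lead(5x⁴ − 46x³ + 78x² − 56x + 24) ÷ lead(D) = 5x⁴ ÷ −x³ = −5x. Subtract (−5x)·D = 5x⁴ − 40x³ + 30x² − 20x. Remainder: −6x³ + 48x² − 36x + 24.
Step 6: lead(−6x³ + 48x² − 36x + 24) ÷ lead(D) = −6x³ ÷ −x³ = 6. Subtract (6)·D = −6x³ + 48x² − 36x + 24. Remainder: 0.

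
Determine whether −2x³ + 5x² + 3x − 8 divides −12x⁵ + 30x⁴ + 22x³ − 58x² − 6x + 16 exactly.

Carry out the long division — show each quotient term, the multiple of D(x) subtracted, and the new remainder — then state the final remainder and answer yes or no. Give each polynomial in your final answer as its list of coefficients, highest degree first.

R = [0], so D(x) is a factor of P(x). yes

Step 1: lead(−12x⁵ + 30x⁴ + 22x³ − 58x² − 6x + 16) ÷ lead(D) = −12x⁵ ÷ −2x³ = 6x². Subtract (6x²)·D = −12x⁵ + 30x⁴ + 18x³ − 48x². Remainder: 4x³ − 10x² − 6x + 16.
Step 2: lead(4x³ − 10x² − 6x + 16) ÷ lead(D) = 4x³ ÷ −2x³ = −2. Subtract (−2)·D = 4x³ − 10x² − 6x + 16. Remainder: 0.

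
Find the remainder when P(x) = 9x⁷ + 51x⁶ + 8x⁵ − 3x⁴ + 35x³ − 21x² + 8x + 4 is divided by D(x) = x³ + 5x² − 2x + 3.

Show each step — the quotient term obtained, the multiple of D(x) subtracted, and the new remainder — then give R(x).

Step 1: lead(9x⁷ + 51x⁶ + 8x⁵ − 3x⁴ + 35x³ − 21x² + 8x + 4) ÷ lead(D) = 9x⁷ ÷ x³ = 9x⁴. Subtract (9x⁴)·D = 9x⁷ + 45x⁶ − 18x⁵ + 27x⁴. Remainder: 6x⁶ + 26x⁵ − 30x⁴ + 35x³ − 21x² + 8x + 4.
Step 2: lead(6x⁶ + 26x⁵ − 30x⁴ + 35x³ − 21x² + 8x + 4) ÷ lead(D) = 6x⁶ ÷ x³ = 6x³. Subtract (6x³)·D = 6x⁶ + 30x⁵ − 12x⁴ + 18x³. Remainder: −4x⁵ − 18x⁴ + 17x³ − 21x² + 8x + 4.
Step 3: lead(−4x⁵ − 18x⁴ + 17x³ − 21x² + 8x + 4) ÷ lead(D) = −4x⁵ ÷ x³ = −4x². Subtract (−4x²)·D = −4x⁵ − 20x⁴ + 8x³ − 12x². Remainder: 2x⁴ + 9x³ − 9x² + 8x + 4.
Step 4: lead(2x⁴ + 9x³ − 9x² + 8x + 4) ÷ lead(D) = 2x⁴ ÷ x³ = 2x. Subtract (2x)·D = 2x⁴ + 10x³ − 4x² + 6x. Remainder: −x³ − 5x² + 2x + 4.
Step 5: lead(−x³ − 5x² + 2x + 4) ÷ lead(D) = −x³ ÷ x³ = −1. Subtract (−1)·D = −x³ − 5x² + 2x − 3. Remainder: 7.

R(x) = 7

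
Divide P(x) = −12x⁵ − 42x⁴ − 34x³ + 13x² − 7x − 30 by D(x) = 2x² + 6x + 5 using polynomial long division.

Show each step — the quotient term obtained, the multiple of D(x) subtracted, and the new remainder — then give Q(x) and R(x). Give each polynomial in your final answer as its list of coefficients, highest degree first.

Q = [-6, -3, 7, -7]; R = [5]

Step 1: lead(−12x⁵ − 42x⁴ − 34x³ + 13x² − 7x − 30) ÷ lead(D) = −12x⁵ ÷ 2x² = −6x³. Subtract (−6x³)·D = −12x⁵ − 36x⁴ − 30x³. Remainder: −6x⁴ − 4x³ + 13x² − 7x − 30.
Step 2: lead(−6x⁴ − 4x³ + 13x² − 7x − 30) ÷ lead(D) = −6x⁴ ÷ 2x² = −3x². Subtract (−3x²)·D = −6x⁴ − 18x³ − 15x². Remainder: 14x³ + 28x² − 7x − 30.
Step 3: lead(14x³ + 28x² − 7x − 30) ÷ lead(D) = 14x³ ÷ 2x² = 7x. Subtract (7x)·D = 14x³ + 42x² + 35x. Remainder: −14x² − 42x − 30.
Step 4: lead(−14x² − 42x − 30) ÷ lead(D) = −14x² ÷ 2x² = −7. Subtract (−7)·D = −14x² − 42x − 35. Remainder: 5.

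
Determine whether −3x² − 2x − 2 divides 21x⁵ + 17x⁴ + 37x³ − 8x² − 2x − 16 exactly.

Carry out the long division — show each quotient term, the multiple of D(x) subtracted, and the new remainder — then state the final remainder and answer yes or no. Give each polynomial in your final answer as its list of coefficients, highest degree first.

Step 1: lead(21x⁵ + 17x⁴ + 37x³ − 8x² − 2x − 16) ÷ lead(D) = 21x⁵ ÷ −3x² = −7x³. Subtract (−7x³)·D = 21x⁵ + 14x⁴ + 14x³. Remainder: 3x⁴ + 23x³ − 8x² − 2x − 16.
Step 2: lead(3x⁴ + 23x³ − 8x² − 2x − 16) ÷ lead(D) = 3x⁴ ÷ −3x² = −x². Subtract (−x²)·D = 3x⁴ + 2x³ + 2x². Remainder: 21x³ − 10x² − 2x − 16.
Step 3: lead(21x³ − 10x² − 2x − 16) ÷ lead(D) = 21x³ ÷ −3x² = −7x. Subtract (−7x)·D = 21x³ + 14x² + 14x. Remainder: −24x² − 16x − 16.
Step 4: lead(−24x² − 16x − 16) ÷ lead(D) = −24x² ÷ −3x² = 8. Subtract (8)·D = −24x² − 16x − 16. Remainder: 0.

R = [0], so D(x) is a factor of P(x). yes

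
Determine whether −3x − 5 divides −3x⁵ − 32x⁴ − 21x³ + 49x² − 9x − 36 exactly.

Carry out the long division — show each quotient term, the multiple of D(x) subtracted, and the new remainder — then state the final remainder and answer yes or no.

R(x) = 4, so D(x) is not a factor of P(x). no

Step 1: lead(−3x⁵ − 32x⁴ − 21x³ + 49x² − 9x − 36) ÷ lead(D) = −3x⁵ ÷ −3x = x⁴. Subtract (x⁴)·D = −3x⁵ − 5x⁴. Remainder: −27x⁴ − 21x³ + 49x² − 9x − 36.
Step 2: lead(−27x⁴ − 21x³ + 49x² − 9x − 36) ÷ lead(D) = −27x⁴ ÷ −3x = 9x³. Subtract (9x³)·D = −27x⁴ − 45x³. Remainder: 24x³ + 49x² − 9x − 36.
Step 3: lead(24x³ + 49x² − 9x − 36) ÷ lead(D) = 24x³ ÷ −3x = −8x². Subtract (−8x²)·D = 24x³ + 40x². Remainder: 9x² − 9x − 36.
Step 4: lead(9x² − 9x − 36) ÷ lead(D) = 9x² ÷ −3x = −3x. Subtract (−3x)·D = 9x² + 15x. Remainder: −24x − 36.
Step 5: lead(−24x − 36) ÷ lead(D) = −24x ÷ −3x = 8. Subtract (8)·D = −24x − 40. Remainder: 4.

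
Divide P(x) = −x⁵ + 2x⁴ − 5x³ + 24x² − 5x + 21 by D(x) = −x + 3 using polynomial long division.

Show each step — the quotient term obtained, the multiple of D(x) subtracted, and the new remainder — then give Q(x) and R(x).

Q(x) = x⁴ + x³ + 8x² + 5; R(x) = 6

Step 1: lead(−x⁵ + 2x⁴ − 5x³ + 24x² − 5x + 21) ÷ lead(D) = −x⁵ ÷ −x = x⁴. Subtract (x⁴)·D = −x⁵ + 3x⁴. Remainder: −x⁴ − 5x³ + 24x² − 5x + 21.
Step 2: lead(−x⁴ − 5x³ + 24x² − 5x + 21) ÷ lead(D) = −x⁴ ÷ −x = x³. Subtract (x³)·D = −x⁴ + 3x³. Remainder: −8x³ + 24x² − 5x + 21.
Step 3: lead(−8x³ + 24x² − 5x + 21) ÷ lead(D) = −8x³ ÷ −x = 8x². Subtract (8x²)·D = −8x³ + 24x². Remainder: −5x + 21.
Step 4: lead(−5x + 21) ÷ lead(D) = −5x ÷ −x = 5. Subtract (5)·D = −5x + 15. Remainder: 6.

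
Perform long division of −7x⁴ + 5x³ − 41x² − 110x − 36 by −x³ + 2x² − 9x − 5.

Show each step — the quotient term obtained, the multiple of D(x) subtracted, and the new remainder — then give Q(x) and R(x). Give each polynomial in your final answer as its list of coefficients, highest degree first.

Step 1: lead(−7x⁴ + 5x³ − 41x² − 110x − 36) ÷ lead(D) = −7x⁴ ÷ −x³ = 7x. Subtract (7x)·D = −7x⁴ + 14x³ − 63x² − 35x. Remainder: −9x³ + 22x² − 75x − 36.
Step 2: lead(−9x³ + 22x² − 75x − 36) ÷ lead(D) = −9x³ ÷ −x³ = 9. Subtract (9)·D = −9x³ + 18x² − 81x − 45. Remainder: 4x² + 6x + 9.

Q = [7, 9]; R = [4, 6, 9]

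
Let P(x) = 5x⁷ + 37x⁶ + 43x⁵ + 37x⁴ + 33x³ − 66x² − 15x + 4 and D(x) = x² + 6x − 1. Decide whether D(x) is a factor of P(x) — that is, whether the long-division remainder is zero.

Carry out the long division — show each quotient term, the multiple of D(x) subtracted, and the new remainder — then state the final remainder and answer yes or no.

R(x) = 0, so D(x) is a factor of P(x). yes

Step 1: lead(5x⁷ + 37x⁶ + 43x⁵ + 37x⁴ + 33x³ − 66x² − 15x + 4) ÷ lead(D) = 5x⁷ ÷ x² = 5x⁵. Subtract (5x⁵)·D = 5x⁷ + 30x⁶ − 5x⁵. Remainder: 7x⁶ + 48x⁵ + 37x⁴ + 33x³ − 66x² − 15x + 4.
Step 2: lead(7x⁶ + 48x⁵ + 37x⁴ + 33x³ − 66x² − 15x + 4) ÷ lead(D) = 7x⁶ ÷ x² = 7x⁴. Subtract (7x⁴)·D = 7x⁶ + 42x⁵ − 7x⁴. Remainder: 6x⁵ + 44x⁴ + 33x³ − 66x² − 15x + 4.
Step 3: lead(6x⁵ + 44x⁴ + 33x³ − 66x² − 15x + 4) ÷ lead(D) = 6x⁵ ÷ x² = 6x³. Subtract (6x³)·D = 6x⁵ + 36x⁴ − 6x³. Remainder: 8x⁴ + 39x³ − 66x² − 15x + 4.
Step 4: lead(8x⁴ + 39x³ − 66x² − 15x + 4) ÷ lead(D) = 8x⁴ ÷ x² = 8x². Subtract (8x²)·D = 8x⁴ + 48x³ − 8x². Remainder: −9x³ − 58x² − 15x + 4.
Step 5: lead(−9x³ − 58x² − 15x + 4) ÷ lead(D) = −9x³ ÷ x² = −9x. Subtract (−9x)·D = −9x³ − 54x² + 9x. Remainder: −4x² − 24x + 4.
Step 6: lead(−4x² − 24x + 4) ÷ lead(D) = −4x² ÷ x² = −4. Subtract (−4)·D = −4x² − 24x + 4. Remainder: 0.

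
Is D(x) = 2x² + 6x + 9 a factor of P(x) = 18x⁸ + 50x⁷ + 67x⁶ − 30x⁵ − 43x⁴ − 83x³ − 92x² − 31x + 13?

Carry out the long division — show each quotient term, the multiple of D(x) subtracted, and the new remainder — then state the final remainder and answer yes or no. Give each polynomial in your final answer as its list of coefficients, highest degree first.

R = [-7, -5], so D(x) is not a factor of P(x). no

Step 1: lead(18x⁸ + 50x⁷ + 67x⁶ − 30x⁵ − 43x⁴ − 83x³ − 92x² − 31x + 13) ÷ lead(D) = 18x⁸ ÷ 2x² = 9x⁶. Subtract (9x⁶)·D = 18x⁸ + 54x⁷ + 81x⁶. Remainder: −4x⁷ − 14x⁶ − 30x⁵ − 43x⁴ − 83x³ − 92x² − 31x + 13.
Step 2: lead(−4x⁷ − 14x⁶ − 30x⁵ − 43x⁴ − 83x³ − 92x² − 31x + 13) ÷ lead(D) = −4x⁷ ÷ 2x² = −2x⁵. Subtract (−2x⁵)·D = −4x⁷ − 12x⁶ − 18x⁵. Remainder: −2x⁶ − 12x⁵ − 43x⁴ − 83x³ − 92x² − 31x + 13.
Step 3: lead(−2x⁶ − 12x⁵ − 43x⁴ − 83x³ − 92x² − 31x + 13) ÷ lead(D) = −2x⁶ ÷ 2x² = −x⁴. Subtract (−x⁴)·D = −2x⁶ − 6x⁵ − 9x⁴. Remainder: −6x⁵ − 34x⁴ − 83x³ − 92x² − 31x + 13.
Step 4: lead(−6x⁵ − 34x⁴ − 83x³ − 92x² − 31x + 13) ÷ lead(D) = −6x⁵ ÷ 2x² = −3x³. Subtract (−3x³)·D = −6x⁵ − 18x⁴ − 27x³. Remainder: −16x⁴ − 56x³ − 92x² − 31x + 13.
Step 5: lead(−16x⁴ − 56x³ − 92x² − 31x + 13) ÷ lead(D) = −16x⁴ ÷ 2x² = −8x². Subtract (−8x²)·D = −16x⁴ − 48x³ − 72x². Remainder: −8x³ − 20x² − 31x + 13.
Step 6: lead(−8x³ − 20x² − 31x + 13) ÷ lead(D) = −8x³ ÷ 2x² = −4x. Subtract (−4x)·D = −8x³ − 24x² − 36x. Remainder: 4x² + 5x + 13.
Step 7: lead(4x² + 5x + 13) ÷ lead(D) = 4x² ÷ 2x² = 2. Subtract (2)·D = 4x² + 12x + 18. Remainder: −7x − 5.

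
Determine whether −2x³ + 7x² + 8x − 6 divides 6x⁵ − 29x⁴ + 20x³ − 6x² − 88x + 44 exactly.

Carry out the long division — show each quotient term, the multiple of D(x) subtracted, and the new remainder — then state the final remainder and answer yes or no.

Step 1: lead(6x⁵ − 29x⁴ + 20x³ − 6x² − 88x + 44) ÷ lead(D) = 6x⁵ ÷ −2x³ = −3x². Subtract (−3x²)·D = 6x⁵ − 21x⁴ − 24x³ + 18x². Remainder: −8x⁴ + 44x³ − 24x² − 88x + 44.
Step 2: lead(−8x⁴ + 44x³ − 24x² − 88x + 44) ÷ lead(D) = −8x⁴ ÷ −2x³ = 4x. Subtract (4x)·D = −8x⁴ + 28x³ + 32x² − 24x. Remainder: 16x³ − 56x² − 64x + 44.
Step 3: lead(16x³ − 56x² − 64x + 44) ÷ lead(D) = 16x³ ÷ −2x³ = −8. Subtract (−8)·D = 16x³ − 56x² − 64x + 48. Remainder: −4.

R(x) = −4, so D(x) is not a factor of P(x). no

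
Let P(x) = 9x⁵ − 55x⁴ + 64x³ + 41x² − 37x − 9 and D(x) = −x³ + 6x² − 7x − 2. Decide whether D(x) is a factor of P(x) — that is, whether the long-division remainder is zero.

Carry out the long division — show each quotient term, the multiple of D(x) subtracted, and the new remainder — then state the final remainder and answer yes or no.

R(x) = 1, so D(x) is not a factor of P(x). no

Step 1: lead(9x⁵ − 55x⁴ + 64x³ + 41x² − 37x − 9) ÷ lead(D) = 9x⁵ ÷ −x³ = −9x². Subtract (−9x²)·D = 9x⁵ − 54x⁴ + 63x³ + 18x². Remainder: −x⁴ + x³ + 23x² − 37x − 9.
Step 2: lead(−x⁴ + x³ + 23x² − 37x − 9) ÷ lead(D) = −x⁴ ÷ −x³ = x. Subtract (x)·D = −x⁴ + 6x³ − 7x² − 2x. Remainder: −5x³ + 30x² − 35x − 9.
Step 3: lead(−5x³ + 30x² − 35x − 9) ÷ lead(D) = −5x³ ÷ −x³ = 5. Subtract (5)·D = −5x³ + 30x² − 35x − 10. Remainder: 1.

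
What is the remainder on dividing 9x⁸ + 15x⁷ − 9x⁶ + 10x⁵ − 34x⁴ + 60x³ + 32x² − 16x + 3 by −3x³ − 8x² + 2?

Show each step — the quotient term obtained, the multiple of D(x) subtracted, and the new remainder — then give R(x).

Step 1: lead(9x⁸ + 15x⁷ − 9x⁶ + 10x⁵ − 34x⁴ + 60x³ + 32x² − 16x + 3) ÷ lead(D) = 9x⁸ ÷ −3x³ = −3x⁵. Subtract (−3x⁵)·D = 9x⁸ + 24x⁷ − 6x⁵. Remainder: −9x⁷ − 9x⁶ + 16x⁵ − 34x⁴ + 60x³ + 32x² − 16x + 3.
Step 2: lead(−9x⁷ − 9x⁶ + 16x⁵ − 34x⁴ + 60x³ + 32x² − 16x + 3) ÷ lead(D) = −9x⁷ ÷ −3x³ = 3x⁴. Subtract (3x⁴)·D = −9x⁷ − 24x⁶ + 6x⁴. Remainder: 15x⁶ + 16x⁵ − 40x⁴ + 60x³ + 32x² − 16x + 3.
Step 3: lead(15x⁶ + 16x⁵ − 40x⁴ + 60x³ + 32x² − 16x + 3) ÷ lead(D) = 15x⁶ ÷ −3x³ = −5x³. Subtract (−5x³)·D = 15x⁶ + 40x⁵ − 10x³. Remainder: −24x⁵ − 40x⁴ + 70x³ + 32x² − 16x + 3.
Step 4: lead(−24x⁵ − 40x⁴ + 70x³ + 32x² − 16x + 3) ÷ lead(D) = −24x⁵ ÷ −3x³ = 8x². Subtract (8x²)·D = −24x⁵ − 64x⁴ + 16x². Remainder: 24x⁴ + 70x³ + 16x² − 16x + 3.
Step 5: lead(24x⁴ + 70x³ + 16x² − 16x + 3) ÷ lead(D) = 24x⁴ ÷ −3x³ = −8x. Subtract (−8x)·D = 24x⁴ + 64x³ − 16x. Remainder: 6x³ + 16x² + 3.
Step 6: lead(6x³ + 16x² + 3) ÷ lead(D) = 6x³ ÷ −3x³ = −2. Subtract (−2)·D = 6x³ + 16x² − 4. Remainder: 7.

R(x) = 7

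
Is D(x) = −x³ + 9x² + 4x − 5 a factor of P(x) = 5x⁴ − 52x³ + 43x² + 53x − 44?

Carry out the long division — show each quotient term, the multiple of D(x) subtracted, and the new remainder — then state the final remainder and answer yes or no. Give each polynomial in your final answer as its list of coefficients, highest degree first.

R = [-9], so D(x) is not a factor of P(x). no

Step 1: lead(5x⁴ − 52x³ + 43x² + 53x − 44) ÷ lead(D) = 5x⁴ ÷ −x³ = −5x. Subtract (−5x)·D = 5x⁴ − 45x³ − 20x² + 25x. Remainder: −7x³ + 63x² + 28x − 44.
Step 2: lead(−7x³ + 63x² + 28x − 44) ÷ lead(D) = −7x³ ÷ −x³ = 7. Subtract (7)·D = −7x³ + 63x² + 28x − 35. Remainder: −9.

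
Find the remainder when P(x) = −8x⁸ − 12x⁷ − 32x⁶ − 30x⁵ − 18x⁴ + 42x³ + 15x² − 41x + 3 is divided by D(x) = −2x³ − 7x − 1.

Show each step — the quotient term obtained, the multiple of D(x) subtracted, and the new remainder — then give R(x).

R(x) = 9

Step 1: lead(−8x⁸ − 12x⁷ − 32x⁶ − 30x⁵ − 18x⁴ + 42x³ + 15x² − 41x + 3) ÷ lead(D) = −8x⁸ ÷ −2x³ = 4x⁵. Subtract (4x⁵)·D = −8x⁸ − 28x⁶ − 4x⁵. Remainder: −12x⁷ − 4x⁶ − 26x⁵ − 18x⁴ + 42x³ + 15x² − 41x + 3.
Step 2: lead(−12x⁷ − 4x⁶ − 26x⁵ − 18x⁴ + 42x³ + 15x² − 41x + 3) ÷ lead(D) = −12x⁷ ÷ −2x³ = 6x⁴. Subtract (6x⁴)·D = −12x⁷ − 42x⁵ − 6x⁴. Remainder: −4x⁶ + 16x⁵ − 12x⁴ + 42x³ + 15x² − 41x + 3.
Step 3: lead(−4x⁶ + 16x⁵ − 12x⁴ + 42x³ + 15x² − 41x + 3) ÷ lead(D) = −4x⁶ ÷ −2x³ = 2x³. Subtract (2x³)·D = −4x⁶ − 14x⁴ − 2x³. Remainder: 16x⁵ + 2x⁴ + 44x³ + 15x² − 41x + 3.
Step 4: lead(16x⁵ + 2x⁴ + 44x³ + 15x² − 41x + 3) ÷ lead(D) = 16x⁵ ÷ −2x³ = −8x². Subtract (−8x²)·D = 16x⁵ + 56x³ + 8x². Remainder: 2x⁴ − 12x³ + 7x² − 41x + 3.
Step 5: lead(2x⁴ − 12x³ + 7x² − 41x + 3) ÷ lead(D) = 2x⁴ ÷ −2x³ = −x. Subtract (−x)·D = 2x⁴ + 7x² + x. Remainder: −12x³ − 42x + 3.
Step 6: lead(−12x³ − 42x + 3) ÷ lead(D) = −12x³ ÷ −2x³ = 6. Subtract (6)·D = −12x³ − 42x − 6. Remainder: 9.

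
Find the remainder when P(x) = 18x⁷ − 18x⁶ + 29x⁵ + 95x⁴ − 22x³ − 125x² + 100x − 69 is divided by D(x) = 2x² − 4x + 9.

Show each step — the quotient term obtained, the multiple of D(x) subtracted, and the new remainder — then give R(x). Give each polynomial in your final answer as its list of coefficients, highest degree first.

R = [5, 3]

Step 1: lead(18x⁷ − 18x⁶ + 29x⁵ + 95x⁴ − 22x³ − 125x² + 100x − 69) ÷ lead(D) = 18x⁷ ÷ 2x² = 9x⁵. Subtract (9x⁵)·D = 18x⁷ − 36x⁶ + 81x⁵. Remainder: 18x⁶ − 52x⁵ + 95x⁴ − 22x³ − 125x² + 100x − 69.
Step 2: lead(18x⁶ − 52x⁵ + 95x⁴ − 22x³ − 125x² + 100x − 69) ÷ lead(D) = 18x⁶ ÷ 2x² = 9x⁴. Subtract (9x⁴)·D = 18x⁶ − 36x⁵ + 81x⁴. Remainder: −16x⁵ + 14x⁴ − 22x³ − 125x² + 100x − 69.
Step 3: lead(−16x⁵ + 14x⁴ − 22x³ − 125x² + 100x − 69) ÷ lead(D) = −16x⁵ ÷ 2x² = −8x³. Subtract (−8x³)·D = −16x⁵ + 32x⁴ − 72x³. Remainder: −18x⁴ + 50x³ − 125x² + 100x − 69.
Step 4: lead(−18x⁴ + 50x³ − 125x² + 100x − 69) ÷ lead(D) = −18x⁴ ÷ 2x² = −9x². Subtract (−9x²)·D = −18x⁴ + 36x³ − 81x². Remainder: 14x³ − 44x² + 100x − 69.
Step 5: lead(14x³ − 44x² + 100x − 69) ÷ lead(D) = 14x³ ÷ 2x² = 7x. Subtract (7x)·D = 14x³ − 28x² + 63x. Remainder: −16x² + 37x − 69.
Step 6: lead(−16x² + 37x − 69) ÷ lead(D) = −16x² ÷ 2x² = −8. Subtract (−8)·D = −16x² + 32x − 72. Remainder: 5x + 3.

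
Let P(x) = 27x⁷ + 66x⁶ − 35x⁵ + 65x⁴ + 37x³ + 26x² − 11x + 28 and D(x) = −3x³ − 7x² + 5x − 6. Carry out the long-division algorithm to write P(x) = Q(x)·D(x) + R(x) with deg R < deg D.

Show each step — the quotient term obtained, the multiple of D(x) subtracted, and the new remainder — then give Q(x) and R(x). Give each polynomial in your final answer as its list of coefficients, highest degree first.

Step 1: lead(27x⁷ + 66x⁶ − 35x⁵ + 65x⁴ + 37x³ + 26x² − 11x + 28) ÷ lead(D) = 27x⁷ ÷ −3x³ = −9x⁴. Subtract (−9x⁴)·D = 27x⁷ + 63x⁶ − 45x⁵ + 54x⁴. Remainder: 3x⁶ + 10x⁵ + 11x⁴ + 37x³ + 26x² − 11x + 28.
Step 2: lead(3x⁶ + 10x⁵ + 11x⁴ + 37x³ + 26x² − 11x + 28) ÷ lead(D) = 3x⁶ ÷ −3x³ = −x³. Subtract (−x³)·D = 3x⁶ + 7x⁵ − 5x⁴ + 6x³. Remainder: 3x⁵ + 16x⁴ + 31x³ + 26x² − 11x + 28.
Step 3: lead(3x⁵ + 16x⁴ + 31x³ + 26x² − 11x + 28) ÷ lead(D) = 3x⁵ ÷ −3x³ = −x². Subtract (−x²)·D = 3x⁵ + 7x⁴ − 5x³ + 6x². Remainder: 9x⁴ + 36x³ + 20x² − 11x + 28.
Step 4: lead(9x⁴ + 36x³ + 20x² − 11x + 28) ÷ lead(D) = 9x⁴ ÷ −3x³ = −3x. Subtract (−3x)·D = 9x⁴ + 21x³ − 15x² + 18x. Remainder: 15x³ + 35x² − 29x + 28.
Step 5: lead(15x³ + 35x² − 29x + 28) ÷ lead(D) = 15x³ ÷ −3x³ = −5. Subtract (−5)·D = 15x³ + 35x² − 25x + 30. Remainder: −4x − 2.

Q = [-9, -1, -1, -3, -5]; R = [-4, -2]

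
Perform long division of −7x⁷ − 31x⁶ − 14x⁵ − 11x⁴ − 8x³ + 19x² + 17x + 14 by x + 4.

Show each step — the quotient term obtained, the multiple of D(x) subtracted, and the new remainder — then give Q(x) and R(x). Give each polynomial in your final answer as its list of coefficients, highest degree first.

Step 1: lead(−7x⁷ − 31x⁶ − 14x⁵ − 11x⁴ − 8x³ + 19x² + 17x + 14) ÷ lead(D) = −7x⁷ ÷ x = −7x⁶. Subtract (−7x⁶)·D = −7x⁷ − 28x⁶. Remainder: −3x⁶ − 14x⁵ − 11x⁴ − 8x³ + 19x² + 17x + 14.
Step 2: lead(−3x⁶ − 14x⁵ − 11x⁴ − 8x³ + 19x² + 17x + 14) ÷ lead(D) = −3x⁶ ÷ x = −3x⁵. Subtract (−3x⁵)·D = −3x⁶ − 12x⁵. Remainder: −2x⁵ − 11x⁴ − 8x³ + 19x² + 17x + 14.
Step 3: lead(−2x⁵ − 11x⁴ − 8x³ + 19x² + 17x + 14) ÷ lead(D) = −2x⁵ ÷ x = −2x⁴. Subtract (−2x⁴)·D = −2x⁵ − 8x⁴. Remainder: −3x⁴ − 8x³ + 19x² + 17x + 14.
Step 4: lead(−3x⁴ − 8x³ + 19x² + 17x + 14) ÷ lead(D) = −3x⁴ ÷ x = −3x³. Subtract (−3x³)·D = −3x⁴ − 12x³. Remainder: 4x³ + 19x² + 17x + 14.
Step 5: lead(4x³ + 19x² + 17x + 14) ÷ lead(D) = 4x³ ÷ x = 4x². Subtract (4x²)·D = 4x³ + 16x². Remainder: 3x² + 17x + 14.
Step 6: lead(3x² + 17x + 14) ÷ lead(D) = 3x² ÷ x = 3x. Subtract (3x)·D = 3x² + 12x. Remainder: 5x + 14.
Step 7: lead(5x + 14) ÷ lead(D) = 5x ÷ x = 5. Subtract (5)·D = 5x + 20. Remainder: −6.

Q = [-7, -3, -2, -3, 4, 3, 5]; R = [-6]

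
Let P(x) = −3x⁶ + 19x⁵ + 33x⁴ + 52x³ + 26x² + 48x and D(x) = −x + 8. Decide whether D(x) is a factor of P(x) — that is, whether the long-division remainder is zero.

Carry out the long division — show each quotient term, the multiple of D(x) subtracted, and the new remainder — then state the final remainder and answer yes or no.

R(x) = 0, so D(x) is a factor of P(x). yes

Step 1: lead(−3x⁶ + 19x⁵ + 33x⁴ + 52x³ + 26x² + 48x) ÷ lead(D) = −3x⁶ ÷ −x = 3x⁵. Subtract (3x⁵)·D = −3x⁶ + 24x⁵. Remainder: −5x⁵ + 33x⁴ + 52x³ + 26x² + 48x.
Step 2: lead(−5x⁵ + 33x⁴ + 52x³ + 26x² + 48x) ÷ lead(D) = −5x⁵ ÷ −x = 5x⁴. Subtract (5x⁴)·D = −5x⁵ + 40x⁴. Remainder: −7x⁴ + 52x³ + 26x² + 48x.
Step 3: lead(−7x⁴ + 52x³ + 26x² + 48x) ÷ lead(D) = −7x⁴ ÷ −x = 7x³. Subtract (7x³)·D = −7x⁴ + 56x³. Remainder: −4x³ + 26x² + 48x.
Step 4: lead(−4x³ + 26x² + 48x) ÷ lead(D) = −4x³ ÷ −x = 4x². Subtract (4x²)·D = −4x³ + 32x². Remainder: −6x² + 48x.
Step 5: lead(−6x² + 48x) ÷ lead(D) = −6x² ÷ −x = 6x. Subtract (6x)·D = −6x² + 48x. Remainder: 0.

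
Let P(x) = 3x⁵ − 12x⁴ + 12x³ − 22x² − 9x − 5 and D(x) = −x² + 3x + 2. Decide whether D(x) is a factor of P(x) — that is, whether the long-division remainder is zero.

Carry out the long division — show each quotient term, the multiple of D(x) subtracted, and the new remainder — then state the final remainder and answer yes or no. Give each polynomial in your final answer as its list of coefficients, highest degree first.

Step 1: lead(3x⁵ − 12x⁴ + 12x³ − 22x² − 9x − 5) ÷ lead(D) = 3x⁵ ÷ −x² = −3x³. Subtract (−3x³)·D = 3x⁵ − 9x⁴ − 6x³. Remainder: −3x⁴ + 18x³ − 22x² − 9x − 5.
Step 2: lead(−3x⁴ + 18x³ − 22x² − 9x − 5) ÷ lead(D) = −3x⁴ ÷ −x² = 3x². Subtract (3x²)·D = −3x⁴ + 9x³ + 6x². Remainder: 9x³ − 28x² − 9x − 5.
Step 3: lead(9x³ − 28x² − 9x − 5) ÷ lead(D) = 9x³ ÷ −x² = −9x. Subtract (−9x)·D = 9x³ − 27x² − 18x. Remainder: −x² + 9x − 5.
Step 4: lead(−x² + 9x − 5) ÷ lead(D) = −x² ÷ −x² = 1. Subtract (1)·D = −x² + 3x + 2. Remainder: 6x − 7.

R = [6, -7], so D(x) is not a factor of P(x). no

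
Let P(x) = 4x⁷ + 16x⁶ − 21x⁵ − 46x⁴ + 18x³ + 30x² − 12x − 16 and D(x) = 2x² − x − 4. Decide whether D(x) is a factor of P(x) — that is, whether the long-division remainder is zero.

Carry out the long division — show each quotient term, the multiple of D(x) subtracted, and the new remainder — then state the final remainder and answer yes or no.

Step 1: lead(4x⁷ + 16x⁶ − 21x⁵ − 46x⁴ + 18x³ + 30x² − 12x − 16) ÷ lead(D) = 4x⁷ ÷ 2x² = 2x⁵. Subtract (2x⁵)·D = 4x⁷ − 2x⁶ − 8x⁵. Remainder: 18x⁶ − 13x⁵ − 46x⁴ + 18x³ + 30x² − 12x − 16.
Step 2: lead(18x⁶ − 13x⁵ − 46x⁴ + 18x³ + 30x² − 12x − 16) ÷ lead(D) = 18x⁶ ÷ 2x² = 9x⁴. Subtract (9x⁴)·D = 18x⁶ − 9x⁵ − 36x⁴. Remainder: −4x⁵ − 10x⁴ + 18x³ + 30x² − 12x − 16.
Step 3: lead(−4x⁵ − 10x⁴ + 18x³ + 30x² − 12x − 16) ÷ lead(D) = −4x⁵ ÷ 2x² = −2x³. Subtract (−2x³)·D = −4x⁵ + 2x⁴ + 8x³. Remainder: −12x⁴ + 10x³ + 30x² − 12x − 16.
Step 4: lead(−12x⁴ + 10x³ + 30x² − 12x − 16) ÷ lead(D) = −12x⁴ ÷ 2x² = −6x². Subtract (−6x²)·D = −12x⁴ + 6x³ + 24x². Remainder: 4x³ + 6x² − 12x − 16.
Step 5: lead(4x³ + 6x² − 12x − 16) ÷ lead(D) = 4x³ ÷ 2x² = 2x. Subtract (2x)·D = 4x³ − 2x² − 8x. Remainder: 8x² − 4x − 16.
Step 6: lead(8x² − 4x − 16) ÷ lead(D) = 8x² ÷ 2x² = 4. Subtract (4)·D = 8x² − 4x − 16. Remainder: 0.

R(x) = 0, so D(x) is a factor of P(x). yes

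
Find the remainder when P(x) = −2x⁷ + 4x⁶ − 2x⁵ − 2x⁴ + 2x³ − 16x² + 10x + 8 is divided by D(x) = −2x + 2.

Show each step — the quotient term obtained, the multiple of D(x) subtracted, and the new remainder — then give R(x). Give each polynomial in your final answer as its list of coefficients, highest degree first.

Step 1: lead(−2x⁷ + 4x⁶ − 2x⁵ − 2x⁴ + 2x³ − 16x² + 10x + 8) ÷ lead(D) = −2x⁷ ÷ −2x = x⁶. Subtract (x⁶)·D = −2x⁷ + 2x⁶. Remainder: 2x⁶ − 2x⁵ − 2x⁴ + 2x³ − 16x² + 10x + 8.
Step 2: lead(2x⁶ − 2x⁵ − 2x⁴ + 2x³ − 16x² + 10x + 8) ÷ lead(D) = 2x⁶ ÷ −2x = −x⁵. Subtract (−x⁵)·D = 2x⁶ − 2x⁵. Remainder: −2x⁴ + 2x³ − 16x² + 10x + 8.
Step 3: lead(−2x⁴ + 2x³ − 16x² + 10x + 8) ÷ lead(D) = −2x⁴ ÷ −2x = x³. Subtract (x³)·D = −2x⁴ + 2x³. Remainder: −16x² + 10x + 8.
Step 4: lead(−16x² + 10x + 8) ÷ lead(D) = −16x² ÷ −2x = 8x. Subtract (8x)·D = −16x² + 16x. Remainder: −6x + 8.
Step 5: lead(−6x + 8) ÷ lead(D) = −6x ÷ −2x = 3. Subtract (3)·D = −6x + 6. Remainder: 2.

R = [2]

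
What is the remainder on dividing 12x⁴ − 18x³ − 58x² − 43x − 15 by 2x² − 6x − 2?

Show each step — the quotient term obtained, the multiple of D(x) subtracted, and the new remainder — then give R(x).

R(x) = −x − 7

Step 1: lead(12x⁴ − 18x³ − 58x² − 43x − 15) ÷ lead(D) = 12x⁴ ÷ 2x² = 6x². Subtract (6x²)·D = 12x⁴ − 36x³ − 12x². Remainder: 18x³ − 46x² − 43x − 15.
Step 2: lead(18x³ − 46x² − 43x − 15) ÷ lead(D) = 18x³ ÷ 2x² = 9x. Subtract (9x)·D = 18x³ − 54x² − 18x. Remainder: 8x² − 25x − 15.
Step 3: lead(8x² − 25x − 15) ÷ lead(D) = 8x² ÷ 2x² = 4. Subtract (4)·D = 8x² − 24x − 8. Remainder: −x − 7.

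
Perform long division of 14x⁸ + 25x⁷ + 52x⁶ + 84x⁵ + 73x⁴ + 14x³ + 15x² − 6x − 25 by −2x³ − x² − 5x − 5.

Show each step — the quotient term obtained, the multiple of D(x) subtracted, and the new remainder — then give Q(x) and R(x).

Step 1: lead(14x⁸ + 25x⁷ + 52x⁶ + 84x⁵ + 73x⁴ + 14x³ + 15x² − 6x − 25) ÷ lead(D) = 14x⁸ ÷ −2x³ = −7x⁵. Subtract (−7x⁵)·D = 14x⁸ + 7x⁷ + 35x⁶ + 35x⁵. Remainder: 18x⁷ + 17x⁶ + 49x⁵ + 73x⁴ + 14x³ + 15x² − 6x − 25.
Step 2: lead(18x⁷ + 17x⁶ + 49x⁵ + 73x⁴ + 14x³ + 15x² − 6x − 25) ÷ lead(D) = 18x⁷ ÷ −2x³ = −9x⁴. Subtract (−9x⁴)·D = 18x⁷ + 9x⁶ + 45x⁵ + 45x⁴. Remainder: 8x⁶ + 4x⁵ + 28x⁴ + 14x³ + 15x² − 6x − 25.
Step 3: lead(8x⁶ + 4x⁵ + 28x⁴ + 14x³ + 15x² − 6x − 25) ÷ lead(D) = 8x⁶ ÷ −2x³ = −4x³. Subtract (−4x³)·D = 8x⁶ + 4x⁵ + 20x⁴ + 20x³. Remainder: 8x⁴ − 6x³ + 15x² − 6x − 25.
Step 4: lead(8x⁴ − 6x³ + 15x² − 6x − 25) ÷ lead(D) = 8x⁴ ÷ −2x³ = −4x. Subtract (−4x)·D = 8x⁴ + 4x³ + 20x² + 20x. Remainder: −10x³ − 5x² − 26x − 25.
Step 5: lead(−10x³ − 5x² − 26x − 25) ÷ lead(D) = −10x³ ÷ −2x³ = 5. Subtract (5)·D = −10x³ − 5x² − 25x − 25. Remainder: −x.

Q(x) = −7x⁵ − 9x⁴ − 4x³ − 4x + 5; R(x) = −x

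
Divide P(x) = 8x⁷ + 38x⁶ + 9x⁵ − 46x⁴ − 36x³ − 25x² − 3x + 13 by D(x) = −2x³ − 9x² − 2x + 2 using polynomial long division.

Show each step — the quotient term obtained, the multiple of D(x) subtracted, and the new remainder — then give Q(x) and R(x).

Q(x) = −4x⁴ − x³ + 4x² + 2x + 4; R(x) = 7x² + x + 5

Step 1: lead(8x⁷ + 38x⁶ + 9x⁵ − 46x⁴ − 36x³ − 25x² − 3x + 13) ÷ lead(D) = 8x⁷ ÷ −2x³ = −4x⁴. Subtract (−4x⁴)·D = 8x⁷ + 36x⁶ + 8x⁵ − 8x⁴. Remainder: 2x⁶ + x⁵ − 38x⁴ − 36x³ − 25x² − 3x + 13.
Step 2: lead(2x⁶ + x⁵ − 38x⁴ − 36x³ − 25x² − 3x + 13) ÷ lead(D) = 2x⁶ ÷ −2x³ = −x³. Subtract (−x³)·D = 2x⁶ + 9x⁵ + 2x⁴ − 2x³. Remainder: −8x⁵ − 40x⁴ − 34x³ − 25x² − 3x + 13.
Step 3: lead(−8x⁵ − 40x⁴ − 34x³ − 25x² − 3x + 13) ÷ lead(D) = −8x⁵ ÷ −2x³ = 4x². Subtract (4x²)·D = −8x⁵ − 36x⁴ − 8x³ + 8x². Remainder: −4x⁴ − 26x³ − 33x² − 3x + 13.
Step 4: lead(−4x⁴ − 26x³ − 33x² − 3x + 13) ÷ lead(D) = −4x⁴ ÷ −2x³ = 2x. Subtract (2x)·D = −4x⁴ − 18x³ − 4x² + 4x. Remainder: −8x³ − 29x² − 7x + 13.
Step 5: lead(−8x³ − 29x² − 7x + 13) ÷ lead(D) = −8x³ ÷ −2x³ = 4. Subtract (4)·D = −8x³ − 36x² − 8x + 8. Remainder: 7x² + x + 5.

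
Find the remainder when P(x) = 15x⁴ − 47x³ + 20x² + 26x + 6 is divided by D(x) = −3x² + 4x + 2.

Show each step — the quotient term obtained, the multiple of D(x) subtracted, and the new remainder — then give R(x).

R(x) = 2

Step 1: lead(15x⁴ − 47x³ + 20x² + 26x + 6) ÷ lead(D) = 15x⁴ ÷ −3x² = −5x². Subtract (−5x²)·D = 15x⁴ − 20x³ − 10x². Remainder: −27x³ + 30x² + 26x + 6.
Step 2: lead(−27x³ + 30x² + 26x + 6) ÷ lead(D) = −27x³ ÷ −3x² = 9x. Subtract (9x)·D = −27x³ + 36x² + 18x. Remainder: −6x² + 8x + 6.
Step 3: lead(−6x² + 8x + 6) ÷ lead(D) = −6x² ÷ −3x² = 2. Subtract (2)·D = −6x² + 8x + 4. Remainder: 2.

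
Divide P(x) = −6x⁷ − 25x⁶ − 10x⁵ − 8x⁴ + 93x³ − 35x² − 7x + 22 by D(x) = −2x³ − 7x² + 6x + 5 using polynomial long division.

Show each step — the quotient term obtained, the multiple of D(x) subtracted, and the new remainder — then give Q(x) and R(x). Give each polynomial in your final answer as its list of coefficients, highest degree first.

Step 1: lead(−6x⁷ − 25x⁶ − 10x⁵ − 8x⁴ + 93x³ − 35x² − 7x + 22) ÷ lead(D) = −6x⁷ ÷ −2x³ = 3x⁴. Subtract (3x⁴)·D = −6x⁷ − 21x⁶ + 18x⁵ + 15x⁴. Remainder: −4x⁶ − 28x⁵ − 23x⁴ + 93x³ − 35x² − 7x + 22.
Step 2: lead(−4x⁶ − 28x⁵ − 23x⁴ + 93x³ − 35x² − 7x + 22) ÷ lead(D) = −4x⁶ ÷ −2x³ = 2x³. Subtract (2x³)·D = −4x⁶ − 14x⁵ + 12x⁴ + 10x³. Remainder: −14x⁵ − 35x⁴ + 83x³ − 35x² − 7x + 22.
Step 3: lead(−14x⁵ − 35x⁴ + 83x³ − 35x² − 7x + 22) ÷ lead(D) = −14x⁵ ÷ −2x³ = 7x². Subtract (7x²)·D = −14x⁵ − 49x⁴ + 42x³ + 35x². Remainder: 14x⁴ + 41x³ − 70x² − 7x + 22.
Step 4: lead(14x⁴ + 41x³ − 70x² − 7x + 22) ÷ lead(D) = 14x⁴ ÷ −2x³ = −7x. Subtract (−7x)·D = 14x⁴ + 49x³ − 42x² − 35x. Remainder: −8x³ − 28x² + 28x + 22.
Step 5: lead(−8x³ − 28x² + 28x + 22) ÷ lead(D) = −8x³ ÷ −2x³ = 4. Subtract (4)·D = −8x³ − 28x² + 24x + 20. Remainder: 4x + 2.

Q = [3, 2, 7, -7, 4]; R = [4, 2]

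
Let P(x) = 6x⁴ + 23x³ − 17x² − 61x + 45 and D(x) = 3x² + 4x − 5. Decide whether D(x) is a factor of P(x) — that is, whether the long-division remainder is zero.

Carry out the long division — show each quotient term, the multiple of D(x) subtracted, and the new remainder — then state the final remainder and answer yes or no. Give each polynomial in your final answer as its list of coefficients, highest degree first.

R = [0], so D(x) is a factor of P(x). yes

Step 1: lead(6x⁴ + 23x³ − 17x² − 61x + 45) ÷ lead(D) = 6x⁴ ÷ 3x² = 2x². Subtract (2x²)·D = 6x⁴ + 8x³ − 10x². Remainder: 15x³ − 7x² − 61x + 45.
Step 2: lead(15x³ − 7x² − 61x + 45) ÷ lead(D) = 15x³ ÷ 3x² = 5x. Subtract (5x)·D = 15x³ + 20x² − 25x. Remainder: −27x² − 36x + 45.
Step 3: lead(−27x² − 36x + 45) ÷ lead(D) = −27x² ÷ 3x² = −9. Subtract (−9)·D = −27x² − 36x + 45. Remainder: 0.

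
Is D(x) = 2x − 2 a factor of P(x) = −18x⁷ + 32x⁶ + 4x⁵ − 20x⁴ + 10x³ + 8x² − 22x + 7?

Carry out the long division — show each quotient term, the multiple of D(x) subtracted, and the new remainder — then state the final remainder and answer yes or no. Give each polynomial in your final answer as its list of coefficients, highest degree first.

Step 1: lead(−18x⁷ + 32x⁶ + 4x⁵ − 20x⁴ + 10x³ + 8x² − 22x + 7) ÷ lead(D) = −18x⁷ ÷ 2x = −9x⁶. Subtract (−9x⁶)·D = −18x⁷ + 18x⁶. Remainder: 14x⁶ + 4x⁵ − 20x⁴ + 10x³ + 8x² − 22x + 7.
Step 2: lead(14x⁶ + 4x⁵ − 20x⁴ + 10x³ + 8x² − 22x + 7) ÷ lead(D) = 14x⁶ ÷ 2x = 7x⁵. Subtract (7x⁵)·D = 14x⁶ − 14x⁵. Remainder: 18x⁵ − 20x⁴ + 10x³ + 8x² − 22x + 7.
Step 3: lead(18x⁵ − 20x⁴ + 10x³ + 8x² − 22x + 7) ÷ lead(D) = 18x⁵ ÷ 2x = 9x⁴. Subtract (9x⁴)·D = 18x⁵ − 18x⁴. Remainder: −2x⁴ + 10x³ + 8x² − 22x + 7.
Step 4: lead(−2x⁴ + 10x³ + 8x² − 22x + 7) ÷ lead(D) = −2x⁴ ÷ 2x = −x³. Subtract (−x³)·D = −2x⁴ + 2x³. Remainder: 8x³ + 8x² − 22x + 7.
Step 5: lead(8x³ + 8x² − 22x + 7) ÷ lead(D) = 8x³ ÷ 2x = 4x². Subtract (4x²)·D = 8x³ − 8x². Remainder: 16x² − 22x + 7.
Step 6: lead(16x² − 22x + 7) ÷ lead(D) = 16x² ÷ 2x = 8x. Subtract (8x)·D = 16x² − 16x. Remainder: −6x + 7.
Step 7: lead(−6x + 7) ÷ lead(D) = −6x ÷ 2x = −3. Subtract (−3)·D = −6x + 6. Remainder: 1.

R = [1], so D(x) is not a factor of P(x). no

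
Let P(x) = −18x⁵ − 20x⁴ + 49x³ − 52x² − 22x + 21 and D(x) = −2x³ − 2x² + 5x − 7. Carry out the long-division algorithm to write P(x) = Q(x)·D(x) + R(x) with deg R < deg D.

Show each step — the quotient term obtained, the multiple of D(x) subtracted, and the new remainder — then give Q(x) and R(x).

Step 1: lead(−18x⁵ − 20x⁴ + 49x³ − 52x² − 22x + 21) ÷ lead(D) = −18x⁵ ÷ −2x³ = 9x². Subtract (9x²)·D = −18x⁵ − 18x⁴ + 45x³ − 63x². Remainder: −2x⁴ + 4x³ + 11x² − 22x + 21.
Step 2: lead(−2x⁴ + 4x³ + 11x² − 22x + 21) ÷ lead(D) = −2x⁴ ÷ −2x³ = x. Subtract (x)·D = −2x⁴ − 2x³ + 5x² − 7x. Remainder: 6x³ + 6x² − 15x + 21.
Step 3: lead(6x³ + 6x² − 15x + 21) ÷ lead(D) = 6x³ ÷ −2x³ = −3. Subtract (−3)·D = 6x³ + 6x² − 15x + 21. Remainder: 0.

Q(x) = 9x² + x − 3; R(x) = 0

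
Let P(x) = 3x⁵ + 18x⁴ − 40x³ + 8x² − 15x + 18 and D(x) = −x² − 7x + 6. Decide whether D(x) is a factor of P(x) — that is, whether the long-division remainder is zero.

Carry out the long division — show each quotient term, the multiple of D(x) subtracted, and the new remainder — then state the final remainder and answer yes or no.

R(x) = 0, so D(x) is a factor of P(x). yes

Step 1: lead(3x⁵ + 18x⁴ − 40x³ + 8x² − 15x + 18) ÷ lead(D) = 3x⁵ ÷ −x² = −3x³. Subtract (−3x³)·D = 3x⁵ + 21x⁴ − 18x³. Remainder: −3x⁴ − 22x³ + 8x² − 15x + 18.
Step 2: lead(−3x⁴ − 22x³ + 8x² − 15x + 18) ÷ lead(D) = −3x⁴ ÷ −x² = 3x². Subtract (3x²)·D = −3x⁴ − 21x³ + 18x². Remainder: −x³ − 10x² − 15x + 18.
Step 3: lead(−x³ − 10x² − 15x + 18) ÷ lead(D) = −x³ ÷ −x² = x. Subtract (x)·D = −x³ − 7x² + 6x. Remainder: −3x² − 21x + 18.
Step 4: lead(−3x² − 21x + 18) ÷ lead(D) = −3x² ÷ −x² = 3. Subtract (3)·D = −3x² − 21x + 18. Remainder: 0.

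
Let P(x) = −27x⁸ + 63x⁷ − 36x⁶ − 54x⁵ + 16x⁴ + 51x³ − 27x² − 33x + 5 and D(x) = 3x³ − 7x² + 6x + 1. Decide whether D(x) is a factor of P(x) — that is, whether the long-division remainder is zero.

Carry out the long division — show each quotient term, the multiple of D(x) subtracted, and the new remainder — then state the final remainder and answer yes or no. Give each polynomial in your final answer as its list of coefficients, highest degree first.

R = [9], so D(x) is not a factor of P(x). no

Step 1: lead(−27x⁸ + 63x⁷ − 36x⁶ − 54x⁵ + 16x⁴ + 51x³ − 27x² − 33x + 5) ÷ lead(D) = −27x⁸ ÷ 3x³ = −9x⁵. Subtract (−9x⁵)·D = −27x⁸ + 63x⁷ − 54x⁶ − 9x⁵. Remainder: 18x⁶ − 45x⁵ + 16x⁴ + 51x³ − 27x² − 33x + 5.
Step 2: lead(18x⁶ − 45x⁵ + 16x⁴ + 51x³ − 27x² − 33x + 5) ÷ lead(D) = 18x⁶ ÷ 3x³ = 6x³. Subtract (6x³)·D = 18x⁶ − 42x⁵ + 36x⁴ + 6x³. Remainder: −3x⁵ − 20x⁴ + 45x³ − 27x² − 33x + 5.
Step 3: lead(−3x⁵ − 20x⁴ + 45x³ − 27x² − 33x + 5) ÷ lead(D) = −3x⁵ ÷ 3x³ = −x². Subtract (−x²)·D = −3x⁵ + 7x⁴ − 6x³ − x². Remainder: −27x⁴ + 51x³ − 26x² − 33x + 5.
Step 4: lead(−27x⁴ + 51x³ − 26x² − 33x + 5) ÷ lead(D) = −27x⁴ ÷ 3x³ = −9x. Subtract (−9x)·D = −27x⁴ + 63x³ − 54x² − 9x. Remainder: −12x³ + 28x² − 24x + 5.
Step 5: lead(−12x³ + 28x² − 24x + 5) ÷ lead(D) = −12x³ ÷ 3x³ = −4. Subtract (−4)·D = −12x³ + 28x² − 24x − 4. Remainder: 9.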